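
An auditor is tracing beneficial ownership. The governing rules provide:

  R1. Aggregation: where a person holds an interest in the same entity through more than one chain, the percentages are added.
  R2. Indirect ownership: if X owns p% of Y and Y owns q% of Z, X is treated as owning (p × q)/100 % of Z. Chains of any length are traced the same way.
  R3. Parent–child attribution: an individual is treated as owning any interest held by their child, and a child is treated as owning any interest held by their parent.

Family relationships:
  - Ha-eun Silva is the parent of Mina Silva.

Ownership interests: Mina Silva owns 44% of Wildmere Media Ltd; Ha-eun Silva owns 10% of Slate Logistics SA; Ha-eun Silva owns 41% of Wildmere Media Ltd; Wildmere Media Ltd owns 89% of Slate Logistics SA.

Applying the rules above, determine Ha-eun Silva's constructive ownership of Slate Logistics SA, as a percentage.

85.65%

By parent–child attribution (R3), Ha-eun Silva is treated as also owning Mina Silva's interest in Wildmere Media Ltd, giving 41% + 44% = 85%.
Chain via Wildmere Media Ltd (R2): 85% × 89% = 75.65% of Slate Logistics SA.
Direct interest in Slate Logistics SA: 10%.
Aggregating (R1): 75.65% + 10% = 85.65%.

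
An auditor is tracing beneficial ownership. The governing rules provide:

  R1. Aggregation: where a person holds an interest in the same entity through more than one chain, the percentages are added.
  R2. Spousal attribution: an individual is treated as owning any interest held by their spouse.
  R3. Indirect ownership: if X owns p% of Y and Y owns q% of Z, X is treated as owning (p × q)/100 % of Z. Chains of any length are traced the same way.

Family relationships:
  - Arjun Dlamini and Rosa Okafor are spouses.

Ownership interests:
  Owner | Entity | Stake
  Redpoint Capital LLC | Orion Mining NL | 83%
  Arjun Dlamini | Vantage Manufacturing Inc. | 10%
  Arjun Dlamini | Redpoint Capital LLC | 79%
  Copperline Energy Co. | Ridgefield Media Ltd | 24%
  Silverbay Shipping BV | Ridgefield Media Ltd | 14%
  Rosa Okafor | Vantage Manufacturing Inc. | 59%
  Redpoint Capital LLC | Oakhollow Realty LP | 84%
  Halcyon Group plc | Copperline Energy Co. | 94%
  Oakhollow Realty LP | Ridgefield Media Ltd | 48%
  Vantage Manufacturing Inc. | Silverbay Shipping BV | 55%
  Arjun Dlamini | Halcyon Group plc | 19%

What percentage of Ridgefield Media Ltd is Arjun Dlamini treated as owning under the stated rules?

41.4522%

By spousal attribution (R2), Arjun Dlamini is treated as also owning Rosa Okafor's interest in Vantage Manufacturing Inc, giving 10% + 59% = 69%.
Chain via Halcyon Group plc → Copperline Energy Co. (R3): 19% × 94% × 24% = 4.2864% of Ridgefield Media Ltd.
Chain via Vantage Manufacturing Inc. → Silverbay Shipping BV (R3): 69% × 55% × 14% = 5.313% of Ridgefield Media Ltd.
Chain via Redpoint Capital LLC → Oakhollow Realty LP (R3): 79% × 84% × 48% = 31.8528% of Ridgefield Media Ltd.
Aggregating (R1): 4.2864% + 5.313% + 31.8528% = 41.4522%.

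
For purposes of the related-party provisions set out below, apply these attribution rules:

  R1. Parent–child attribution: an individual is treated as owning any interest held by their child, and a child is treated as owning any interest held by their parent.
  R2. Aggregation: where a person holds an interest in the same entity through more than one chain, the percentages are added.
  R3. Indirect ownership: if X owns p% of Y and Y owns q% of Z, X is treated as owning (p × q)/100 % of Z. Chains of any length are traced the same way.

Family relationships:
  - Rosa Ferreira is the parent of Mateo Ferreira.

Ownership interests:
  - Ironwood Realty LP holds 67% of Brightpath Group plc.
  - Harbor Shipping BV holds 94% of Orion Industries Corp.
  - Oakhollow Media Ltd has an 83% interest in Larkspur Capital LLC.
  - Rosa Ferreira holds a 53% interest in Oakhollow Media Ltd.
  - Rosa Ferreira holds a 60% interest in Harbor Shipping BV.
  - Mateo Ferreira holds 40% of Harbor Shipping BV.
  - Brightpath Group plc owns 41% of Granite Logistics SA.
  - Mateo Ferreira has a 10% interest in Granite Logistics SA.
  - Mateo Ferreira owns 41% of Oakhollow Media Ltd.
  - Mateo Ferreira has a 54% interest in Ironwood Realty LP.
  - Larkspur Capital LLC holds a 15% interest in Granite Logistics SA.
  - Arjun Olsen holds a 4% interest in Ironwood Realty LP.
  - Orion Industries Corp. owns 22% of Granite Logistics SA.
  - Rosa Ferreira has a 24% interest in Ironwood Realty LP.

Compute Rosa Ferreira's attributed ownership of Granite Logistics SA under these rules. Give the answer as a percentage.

63.8096%

By parent–child attribution (R1), Rosa Ferreira is treated as also owning Mateo Ferreira's interest in Harbor Shipping BV, giving 60% + 40% = 100%.
By parent–child attribution (R1), Rosa Ferreira is treated as also owning Mateo Ferreira's interest in Oakhollow Media Ltd, giving 53% + 41% = 94%.
By parent–child attribution (R1), Rosa Ferreira is treated as also owning Mateo Ferreira's interest in Ironwood Realty LP, giving 24% + 54% = 78%.
By parent–child attribution (R1), Rosa Ferreira is treated as owning Mateo Ferreira's 10% interest in Granite Logistics SA.
Chain via Harbor Shipping BV → Orion Industries Corp. (R3): 100% × 94% × 22% = 20.68% of Granite Logistics SA.
Chain via Oakhollow Media Ltd → Larkspur Capital LLC (R3): 94% × 83% × 15% = 11.703% of Granite Logistics SA.
Chain via Ironwood Realty LP → Brightpath Group plc (R3): 78% × 67% × 41% = 21.4266% of Granite Logistics SA.
Direct interest in Granite Logistics SA: 10%.
Aggregating (R2): 20.68% + 11.703% + 21.4266% + 10% = 63.8096%.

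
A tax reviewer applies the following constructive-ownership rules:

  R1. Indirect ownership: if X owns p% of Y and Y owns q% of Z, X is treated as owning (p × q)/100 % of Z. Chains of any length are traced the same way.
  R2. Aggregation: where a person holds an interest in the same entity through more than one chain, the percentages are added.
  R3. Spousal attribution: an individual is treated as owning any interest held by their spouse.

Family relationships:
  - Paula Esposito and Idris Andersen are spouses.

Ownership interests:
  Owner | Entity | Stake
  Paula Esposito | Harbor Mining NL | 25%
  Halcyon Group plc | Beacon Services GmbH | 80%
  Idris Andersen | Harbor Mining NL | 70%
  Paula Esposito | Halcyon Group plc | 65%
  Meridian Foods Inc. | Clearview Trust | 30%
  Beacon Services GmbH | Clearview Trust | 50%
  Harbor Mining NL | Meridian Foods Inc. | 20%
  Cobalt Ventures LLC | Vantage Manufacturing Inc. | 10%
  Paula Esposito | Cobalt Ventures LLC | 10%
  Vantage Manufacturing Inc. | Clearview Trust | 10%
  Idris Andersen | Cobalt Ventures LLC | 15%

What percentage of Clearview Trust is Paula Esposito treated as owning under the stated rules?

31.95%

By spousal attribution (R3), Paula Esposito is treated as also owning Idris Andersen's interest in Cobalt Ventures LLC, giving 10% + 15% = 25%.
By spousal attribution (R3), Paula Esposito is treated as also owning Idris Andersen's interest in Harbor Mining NL, giving 25% + 70% = 95%.
Chain via Halcyon Group plc → Beacon Services GmbH (R1): 65% × 80% × 50% = 26% of Clearview Trust.
Chain via Cobalt Ventures LLC → Vantage Manufacturing Inc. (R1): 25% × 10% × 10% = 0.25% of Clearview Trust.
Chain via Harbor Mining NL → Meridian Foods Inc. (R1): 95% × 20% × 30% = 5.7% of Clearview Trust.
Aggregating (R2): 26% + 0.25% + 5.7% = 31.95%.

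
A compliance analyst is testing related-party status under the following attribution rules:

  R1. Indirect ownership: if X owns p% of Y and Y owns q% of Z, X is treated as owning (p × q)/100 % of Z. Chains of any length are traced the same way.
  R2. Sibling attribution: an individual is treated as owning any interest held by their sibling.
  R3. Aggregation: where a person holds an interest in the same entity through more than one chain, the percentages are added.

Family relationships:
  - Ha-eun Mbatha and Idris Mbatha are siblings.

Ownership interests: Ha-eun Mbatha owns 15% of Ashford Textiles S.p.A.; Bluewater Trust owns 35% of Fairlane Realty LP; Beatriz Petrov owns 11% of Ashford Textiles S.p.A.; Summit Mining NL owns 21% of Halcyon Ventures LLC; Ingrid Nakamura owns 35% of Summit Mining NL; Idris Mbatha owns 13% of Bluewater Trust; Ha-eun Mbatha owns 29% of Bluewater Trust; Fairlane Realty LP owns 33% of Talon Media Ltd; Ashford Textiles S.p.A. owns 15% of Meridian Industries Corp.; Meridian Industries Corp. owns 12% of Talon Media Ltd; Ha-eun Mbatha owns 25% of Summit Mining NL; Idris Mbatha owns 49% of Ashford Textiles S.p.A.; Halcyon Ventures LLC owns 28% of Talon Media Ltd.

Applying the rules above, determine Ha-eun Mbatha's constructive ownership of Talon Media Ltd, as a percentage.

7.473%

By sibling attribution (R2), Ha-eun Mbatha is treated as also owning Idris Mbatha's interest in Ashford Textiles S.p.A, giving 15% + 49% = 64%.
By sibling attribution (R2), Ha-eun Mbatha is treated as also owning Idris Mbatha's interest in Bluewater Trust, giving 29% + 13% = 42%.
Chain via Ashford Textiles S.p.A. → Meridian Industries Corp. (R1): 64% × 15% × 12% = 1.152% of Talon Media Ltd.
Chain via Summit Mining NL → Halcyon Ventures LLC (R1): 25% × 21% × 28% = 1.47% of Talon Media Ltd.
Chain via Bluewater Trust → Fairlane Realty LP (R1): 42% × 35% × 33% = 4.851% of Talon Media Ltd.
Aggregating (R3): 1.152% + 1.47% + 4.851% = 7.473%.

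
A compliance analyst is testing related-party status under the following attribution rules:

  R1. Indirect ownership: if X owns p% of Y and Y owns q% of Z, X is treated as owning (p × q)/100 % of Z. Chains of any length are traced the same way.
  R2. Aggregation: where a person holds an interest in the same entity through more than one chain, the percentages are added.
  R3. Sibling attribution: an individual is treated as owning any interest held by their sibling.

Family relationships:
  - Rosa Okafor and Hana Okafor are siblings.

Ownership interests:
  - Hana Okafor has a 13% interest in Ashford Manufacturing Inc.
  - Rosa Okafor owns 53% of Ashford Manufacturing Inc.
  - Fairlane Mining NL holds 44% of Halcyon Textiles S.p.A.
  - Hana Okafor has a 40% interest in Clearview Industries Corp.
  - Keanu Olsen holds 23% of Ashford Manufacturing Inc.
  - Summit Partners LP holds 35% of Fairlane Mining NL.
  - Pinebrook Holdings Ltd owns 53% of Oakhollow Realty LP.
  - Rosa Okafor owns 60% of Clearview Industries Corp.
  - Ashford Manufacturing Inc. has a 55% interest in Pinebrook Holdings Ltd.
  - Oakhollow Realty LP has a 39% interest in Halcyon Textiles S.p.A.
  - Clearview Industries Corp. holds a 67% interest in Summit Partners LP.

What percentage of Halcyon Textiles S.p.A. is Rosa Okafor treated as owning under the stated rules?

By sibling attribution (R3), Rosa Okafor is treated as also owning Hana Okafor's interest in Ashford Manufacturing Inc, giving 53% + 13% = 66%.
By sibling attribution (R3), Rosa Okafor is treated as also owning Hana Okafor's interest in Clearview Industries Corp, giving 60% + 40% = 100%.
Chain via Ashford Manufacturing Inc. → Pinebrook Holdings Ltd → Oakhollow Realty LP (R1): 66% × 55% × 53% × 39% = 7.50321% of Halcyon Textiles S.p.A.
Chain via Clearview Industries Corp. → Summit Partners LP → Fairlane Mining NL (R1): 100% × 67% × 35% × 44% = 10.318% of Halcyon Textiles S.p.A.
Aggregating (R2): 7.50321% + 10.318% = 17.82121%.

17.82121%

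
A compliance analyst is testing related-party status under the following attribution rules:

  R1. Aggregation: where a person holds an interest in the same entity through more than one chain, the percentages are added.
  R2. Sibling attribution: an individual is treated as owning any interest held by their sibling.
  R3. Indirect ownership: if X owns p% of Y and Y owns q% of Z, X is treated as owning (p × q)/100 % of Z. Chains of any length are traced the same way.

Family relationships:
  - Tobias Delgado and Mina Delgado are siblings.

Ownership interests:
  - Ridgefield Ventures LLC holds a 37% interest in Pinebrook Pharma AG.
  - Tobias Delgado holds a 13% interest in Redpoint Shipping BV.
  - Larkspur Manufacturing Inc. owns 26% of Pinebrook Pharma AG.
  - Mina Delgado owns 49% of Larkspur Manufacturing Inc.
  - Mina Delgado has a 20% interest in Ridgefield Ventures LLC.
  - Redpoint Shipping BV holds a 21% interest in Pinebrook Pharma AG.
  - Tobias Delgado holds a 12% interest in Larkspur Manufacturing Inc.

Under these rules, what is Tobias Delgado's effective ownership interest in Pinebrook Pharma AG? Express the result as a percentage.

25.99%

By sibling attribution (R2), Tobias Delgado is treated as also owning Mina Delgado's interest in Larkspur Manufacturing Inc, giving 12% + 49% = 61%.
By sibling attribution (R2), Tobias Delgado is treated as owning Mina Delgado's 20% interest in Ridgefield Ventures LLC.
Chain via Redpoint Shipping BV (R3): 13% × 21% = 2.73% of Pinebrook Pharma AG.
Chain via Larkspur Manufacturing Inc. (R3): 61% × 26% = 15.86% of Pinebrook Pharma AG.
Chain via Ridgefield Ventures LLC (R3): 20% × 37% = 7.4% of Pinebrook Pharma AG.
Aggregating (R1): 2.73% + 15.86% + 7.4% = 25.99%.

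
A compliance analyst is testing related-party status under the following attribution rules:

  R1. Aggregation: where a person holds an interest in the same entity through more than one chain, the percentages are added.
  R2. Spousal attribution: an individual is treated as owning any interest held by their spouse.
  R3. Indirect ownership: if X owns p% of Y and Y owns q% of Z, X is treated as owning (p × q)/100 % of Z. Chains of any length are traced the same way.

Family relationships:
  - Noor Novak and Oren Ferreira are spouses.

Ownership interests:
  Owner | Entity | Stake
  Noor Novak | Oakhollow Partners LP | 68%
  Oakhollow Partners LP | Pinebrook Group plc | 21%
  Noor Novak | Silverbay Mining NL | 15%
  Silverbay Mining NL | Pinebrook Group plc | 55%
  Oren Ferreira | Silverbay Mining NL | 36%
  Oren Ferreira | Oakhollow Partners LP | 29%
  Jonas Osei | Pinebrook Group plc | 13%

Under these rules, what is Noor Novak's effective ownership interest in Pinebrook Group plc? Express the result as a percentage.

48.42%

By spousal attribution (R2), Noor Novak is treated as also owning Oren Ferreira's interest in Oakhollow Partners LP, giving 68% + 29% = 97%.
By spousal attribution (R2), Noor Novak is treated as also owning Oren Ferreira's interest in Silverbay Mining NL, giving 15% + 36% = 51%.
Chain via Oakhollow Partners LP (R3): 97% × 21% = 20.37% of Pinebrook Group plc.
Chain via Silverbay Mining NL (R3): 51% × 55% = 28.05% of Pinebrook Group plc.
Aggregating (R1): 20.37% + 28.05% = 48.42%.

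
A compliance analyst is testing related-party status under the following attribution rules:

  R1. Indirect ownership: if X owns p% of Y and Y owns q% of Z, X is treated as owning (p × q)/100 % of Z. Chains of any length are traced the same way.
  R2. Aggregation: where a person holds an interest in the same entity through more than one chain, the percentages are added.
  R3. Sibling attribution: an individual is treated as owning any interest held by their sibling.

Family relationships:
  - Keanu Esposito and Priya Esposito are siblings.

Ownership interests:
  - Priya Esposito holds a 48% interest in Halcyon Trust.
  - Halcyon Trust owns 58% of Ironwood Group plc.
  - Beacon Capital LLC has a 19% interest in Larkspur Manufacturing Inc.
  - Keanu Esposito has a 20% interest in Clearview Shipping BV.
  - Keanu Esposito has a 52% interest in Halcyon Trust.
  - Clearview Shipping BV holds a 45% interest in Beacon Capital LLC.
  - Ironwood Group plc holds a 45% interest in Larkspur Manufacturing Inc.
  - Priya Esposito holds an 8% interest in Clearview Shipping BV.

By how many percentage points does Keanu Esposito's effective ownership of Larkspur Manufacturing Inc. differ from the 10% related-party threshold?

By sibling attribution (R3), Keanu Esposito is treated as also owning Priya Esposito's interest in Clearview Shipping BV, giving 20% + 8% = 28%.
By sibling attribution (R3), Keanu Esposito is treated as also owning Priya Esposito's interest in Halcyon Trust, giving 52% + 48% = 100%.
Chain via Clearview Shipping BV → Beacon Capital LLC (R1): 28% × 45% × 19% = 2.394% of Larkspur Manufacturing Inc.
Chain via Halcyon Trust → Ironwood Group plc (R1): 100% × 58% × 45% = 26.1% of Larkspur Manufacturing Inc.
Aggregating (R2): 2.394% + 26.1% = 28.494%.
28.494% exceeds the 10% threshold by 18.494 percentage points.

18.494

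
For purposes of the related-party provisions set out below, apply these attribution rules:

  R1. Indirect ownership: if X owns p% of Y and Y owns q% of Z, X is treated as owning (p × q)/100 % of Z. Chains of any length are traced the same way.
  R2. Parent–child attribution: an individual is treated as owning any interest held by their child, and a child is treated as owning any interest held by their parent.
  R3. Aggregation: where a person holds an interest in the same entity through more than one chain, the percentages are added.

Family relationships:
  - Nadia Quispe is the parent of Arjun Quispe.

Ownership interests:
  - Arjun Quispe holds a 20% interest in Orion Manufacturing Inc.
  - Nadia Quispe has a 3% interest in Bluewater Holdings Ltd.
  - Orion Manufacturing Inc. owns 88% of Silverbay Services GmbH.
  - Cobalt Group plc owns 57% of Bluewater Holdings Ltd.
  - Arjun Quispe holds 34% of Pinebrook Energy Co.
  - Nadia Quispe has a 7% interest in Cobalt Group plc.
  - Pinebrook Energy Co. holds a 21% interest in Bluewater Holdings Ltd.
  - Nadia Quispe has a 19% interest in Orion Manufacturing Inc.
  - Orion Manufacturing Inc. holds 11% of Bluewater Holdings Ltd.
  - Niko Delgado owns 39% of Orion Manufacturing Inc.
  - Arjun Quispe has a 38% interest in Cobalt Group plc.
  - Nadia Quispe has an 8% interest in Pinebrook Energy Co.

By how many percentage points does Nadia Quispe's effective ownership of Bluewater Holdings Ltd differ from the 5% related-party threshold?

By parent–child attribution (R2), Nadia Quispe is treated as also owning Arjun Quispe's interest in Orion Manufacturing Inc, giving 19% + 20% = 39%.
By parent–child attribution (R2), Nadia Quispe is treated as also owning Arjun Quispe's interest in Pinebrook Energy Co, giving 8% + 34% = 42%.
By parent–child attribution (R2), Nadia Quispe is treated as also owning Arjun Quispe's interest in Cobalt Group plc, giving 7% + 38% = 45%.
Chain via Orion Manufacturing Inc. (R1): 39% × 11% = 4.29% of Bluewater Holdings Ltd.
Chain via Pinebrook Energy Co. (R1): 42% × 21% = 8.82% of Bluewater Holdings Ltd.
Chain via Cobalt Group plc (R1): 45% × 57% = 25.65% of Bluewater Holdings Ltd.
Direct interest in Bluewater Holdings Ltd: 3%.
Aggregating (R3): 4.29% + 8.82% + 25.65% + 3% = 41.76%.
41.76% exceeds the 5% threshold by 36.76 percentage points.

36.76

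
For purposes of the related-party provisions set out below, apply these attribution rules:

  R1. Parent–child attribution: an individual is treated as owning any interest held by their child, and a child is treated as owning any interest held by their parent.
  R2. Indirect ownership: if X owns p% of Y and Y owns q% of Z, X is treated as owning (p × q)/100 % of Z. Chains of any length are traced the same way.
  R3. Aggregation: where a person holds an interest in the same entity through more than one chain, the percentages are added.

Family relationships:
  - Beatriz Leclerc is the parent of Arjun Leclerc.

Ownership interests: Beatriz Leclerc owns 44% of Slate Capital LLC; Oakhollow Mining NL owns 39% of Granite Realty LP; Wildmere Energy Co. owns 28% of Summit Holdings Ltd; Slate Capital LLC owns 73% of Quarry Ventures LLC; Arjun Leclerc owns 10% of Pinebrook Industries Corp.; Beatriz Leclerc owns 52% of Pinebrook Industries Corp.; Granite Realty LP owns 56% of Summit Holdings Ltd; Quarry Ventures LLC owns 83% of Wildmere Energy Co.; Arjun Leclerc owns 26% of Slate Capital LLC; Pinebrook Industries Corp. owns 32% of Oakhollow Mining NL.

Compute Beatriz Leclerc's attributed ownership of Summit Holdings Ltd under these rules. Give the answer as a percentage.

By parent–child attribution (R1), Beatriz Leclerc is treated as also owning Arjun Leclerc's interest in Pinebrook Industries Corp, giving 52% + 10% = 62%.
By parent–child attribution (R1), Beatriz Leclerc is treated as also owning Arjun Leclerc's interest in Slate Capital LLC, giving 44% + 26% = 70%.
Chain via Pinebrook Industries Corp. → Oakhollow Mining NL → Granite Realty LP (R2): 62% × 32% × 39% × 56% = 4.333056% of Summit Holdings Ltd.
Chain via Slate Capital LLC → Quarry Ventures LLC → Wildmere Energy Co. (R2): 70% × 73% × 83% × 28% = 11.87564% of Summit Holdings Ltd.
Aggregating (R3): 4.333056% + 11.87564% = 16.208696%.

16.208696%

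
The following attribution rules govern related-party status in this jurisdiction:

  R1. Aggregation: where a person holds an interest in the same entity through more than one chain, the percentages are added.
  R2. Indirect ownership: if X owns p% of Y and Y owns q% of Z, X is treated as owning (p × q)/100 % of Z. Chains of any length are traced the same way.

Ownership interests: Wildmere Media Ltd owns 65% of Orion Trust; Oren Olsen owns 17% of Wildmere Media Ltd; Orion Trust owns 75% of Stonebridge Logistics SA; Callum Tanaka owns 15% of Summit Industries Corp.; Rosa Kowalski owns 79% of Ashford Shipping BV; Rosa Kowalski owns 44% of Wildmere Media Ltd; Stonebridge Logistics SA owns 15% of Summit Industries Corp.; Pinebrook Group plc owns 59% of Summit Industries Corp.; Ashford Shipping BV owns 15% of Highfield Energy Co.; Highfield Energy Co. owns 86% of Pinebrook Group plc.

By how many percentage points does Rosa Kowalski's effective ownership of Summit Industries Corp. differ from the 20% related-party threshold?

Chain via Wildmere Media Ltd → Orion Trust → Stonebridge Logistics SA (R2): 44% × 65% × 75% × 15% = 3.2175% of Summit Industries Corp.
Chain via Ashford Shipping BV → Highfield Energy Co. → Pinebrook Group plc (R2): 79% × 15% × 86% × 59% = 6.01269% of Summit Industries Corp.
Aggregating (R1): 3.2175% + 6.01269% = 9.23019%.
9.23019% falls short of the 20% threshold by 10.76981 percentage points.

10.76981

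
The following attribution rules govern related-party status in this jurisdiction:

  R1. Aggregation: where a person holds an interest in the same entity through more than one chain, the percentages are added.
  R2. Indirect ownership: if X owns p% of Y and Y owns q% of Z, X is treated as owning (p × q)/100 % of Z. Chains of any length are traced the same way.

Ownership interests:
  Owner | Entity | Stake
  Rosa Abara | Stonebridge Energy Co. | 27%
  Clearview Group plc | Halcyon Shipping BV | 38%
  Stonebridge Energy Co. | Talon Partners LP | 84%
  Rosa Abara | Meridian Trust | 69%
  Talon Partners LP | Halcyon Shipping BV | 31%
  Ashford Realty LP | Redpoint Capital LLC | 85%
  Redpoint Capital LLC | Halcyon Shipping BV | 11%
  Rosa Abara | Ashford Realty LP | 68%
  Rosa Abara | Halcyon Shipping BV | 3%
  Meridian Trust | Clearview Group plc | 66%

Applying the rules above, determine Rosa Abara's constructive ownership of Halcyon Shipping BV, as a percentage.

33.694%

Chain via Ashford Realty LP → Redpoint Capital LLC (R2): 68% × 85% × 11% = 6.358% of Halcyon Shipping BV.
Chain via Meridian Trust → Clearview Group plc (R2): 69% × 66% × 38% = 17.3052% of Halcyon Shipping BV.
Chain via Stonebridge Energy Co. → Talon Partners LP (R2): 27% × 84% × 31% = 7.0308% of Halcyon Shipping BV.
Direct interest in Halcyon Shipping BV: 3%.
Aggregating (R1): 6.358% + 17.3052% + 7.0308% + 3% = 33.694%.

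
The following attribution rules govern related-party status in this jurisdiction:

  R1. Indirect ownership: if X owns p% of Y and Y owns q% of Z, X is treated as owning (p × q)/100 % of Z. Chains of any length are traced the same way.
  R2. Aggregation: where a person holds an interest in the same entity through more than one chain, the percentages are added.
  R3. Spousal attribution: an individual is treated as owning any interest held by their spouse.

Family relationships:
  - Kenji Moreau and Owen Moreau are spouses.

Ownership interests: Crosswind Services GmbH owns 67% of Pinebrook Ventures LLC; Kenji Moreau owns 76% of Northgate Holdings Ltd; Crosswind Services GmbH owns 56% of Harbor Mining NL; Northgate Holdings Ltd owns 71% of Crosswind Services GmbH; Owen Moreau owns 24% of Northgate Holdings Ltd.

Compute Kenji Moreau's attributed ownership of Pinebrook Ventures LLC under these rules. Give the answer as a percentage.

By spousal attribution (R3), Kenji Moreau is treated as also owning Owen Moreau's interest in Northgate Holdings Ltd, giving 76% + 24% = 100%.
Chain via Northgate Holdings Ltd → Crosswind Services GmbH (R1): 100% × 71% × 67% = 47.57% of Pinebrook Ventures LLC.

47.57%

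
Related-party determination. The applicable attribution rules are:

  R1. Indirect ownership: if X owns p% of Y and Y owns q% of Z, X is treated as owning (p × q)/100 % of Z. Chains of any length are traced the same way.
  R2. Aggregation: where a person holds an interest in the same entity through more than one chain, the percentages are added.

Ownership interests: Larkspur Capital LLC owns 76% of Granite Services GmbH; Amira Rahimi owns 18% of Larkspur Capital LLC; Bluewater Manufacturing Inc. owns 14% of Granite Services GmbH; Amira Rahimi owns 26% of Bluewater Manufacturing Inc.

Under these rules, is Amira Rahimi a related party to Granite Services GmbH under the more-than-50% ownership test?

No

Chain via Larkspur Capital LLC (R1): 18% × 76% = 13.68% of Granite Services GmbH.
Chain via Bluewater Manufacturing Inc. (R1): 26% × 14% = 3.64% of Granite Services GmbH.
Aggregating (R2): 13.68% + 3.64% = 17.32%.
17.32% does not exceed the 50% threshold, so Amira is not a related party to Granite Services GmbH.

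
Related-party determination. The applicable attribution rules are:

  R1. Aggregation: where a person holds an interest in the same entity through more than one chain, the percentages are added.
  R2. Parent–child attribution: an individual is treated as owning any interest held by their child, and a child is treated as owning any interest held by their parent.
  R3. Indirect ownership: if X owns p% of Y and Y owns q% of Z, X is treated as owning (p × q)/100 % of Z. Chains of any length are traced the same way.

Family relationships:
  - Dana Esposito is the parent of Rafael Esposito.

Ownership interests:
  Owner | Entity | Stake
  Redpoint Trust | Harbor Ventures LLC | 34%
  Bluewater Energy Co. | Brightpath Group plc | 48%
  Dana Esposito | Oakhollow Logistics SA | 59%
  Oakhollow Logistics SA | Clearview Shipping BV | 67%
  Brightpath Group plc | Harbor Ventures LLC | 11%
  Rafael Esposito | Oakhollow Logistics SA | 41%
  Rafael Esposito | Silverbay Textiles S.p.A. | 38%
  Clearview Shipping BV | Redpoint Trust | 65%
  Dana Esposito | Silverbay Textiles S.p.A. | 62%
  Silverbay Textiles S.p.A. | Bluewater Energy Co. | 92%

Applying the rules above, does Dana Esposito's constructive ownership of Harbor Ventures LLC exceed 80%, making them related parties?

No

By parent–child attribution (R2), Dana Esposito is treated as also owning Rafael Esposito's interest in Silverbay Textiles S.p.A, giving 62% + 38% = 100%.
By parent–child attribution (R2), Dana Esposito is treated as also owning Rafael Esposito's interest in Oakhollow Logistics SA, giving 59% + 41% = 100%.
Chain via Silverbay Textiles S.p.A. → Bluewater Energy Co. → Brightpath Group plc (R3): 100% × 92% × 48% × 11% = 4.8576% of Harbor Ventures LLC.
Chain via Oakhollow Logistics SA → Clearview Shipping BV → Redpoint Trust (R3): 100% × 67% × 65% × 34% = 14.807% of Harbor Ventures LLC.
Aggregating (R1): 4.8576% + 14.807% = 19.6646%.
19.6646% does not exceed the 80% threshold, so Dana is not a related party to Harbor Ventures LLC.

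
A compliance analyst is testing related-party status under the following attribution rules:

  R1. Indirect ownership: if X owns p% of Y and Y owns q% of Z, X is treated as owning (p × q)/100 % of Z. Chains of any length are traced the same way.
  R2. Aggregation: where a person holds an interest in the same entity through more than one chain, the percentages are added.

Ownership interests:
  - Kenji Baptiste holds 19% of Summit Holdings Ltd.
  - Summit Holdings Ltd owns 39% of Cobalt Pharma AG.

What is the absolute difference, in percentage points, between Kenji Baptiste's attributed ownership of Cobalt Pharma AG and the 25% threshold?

17.59

Chain via Summit Holdings Ltd (R1): 19% × 39% = 7.41% of Cobalt Pharma AG.
7.41% falls short of the 25% threshold by 17.59 percentage points.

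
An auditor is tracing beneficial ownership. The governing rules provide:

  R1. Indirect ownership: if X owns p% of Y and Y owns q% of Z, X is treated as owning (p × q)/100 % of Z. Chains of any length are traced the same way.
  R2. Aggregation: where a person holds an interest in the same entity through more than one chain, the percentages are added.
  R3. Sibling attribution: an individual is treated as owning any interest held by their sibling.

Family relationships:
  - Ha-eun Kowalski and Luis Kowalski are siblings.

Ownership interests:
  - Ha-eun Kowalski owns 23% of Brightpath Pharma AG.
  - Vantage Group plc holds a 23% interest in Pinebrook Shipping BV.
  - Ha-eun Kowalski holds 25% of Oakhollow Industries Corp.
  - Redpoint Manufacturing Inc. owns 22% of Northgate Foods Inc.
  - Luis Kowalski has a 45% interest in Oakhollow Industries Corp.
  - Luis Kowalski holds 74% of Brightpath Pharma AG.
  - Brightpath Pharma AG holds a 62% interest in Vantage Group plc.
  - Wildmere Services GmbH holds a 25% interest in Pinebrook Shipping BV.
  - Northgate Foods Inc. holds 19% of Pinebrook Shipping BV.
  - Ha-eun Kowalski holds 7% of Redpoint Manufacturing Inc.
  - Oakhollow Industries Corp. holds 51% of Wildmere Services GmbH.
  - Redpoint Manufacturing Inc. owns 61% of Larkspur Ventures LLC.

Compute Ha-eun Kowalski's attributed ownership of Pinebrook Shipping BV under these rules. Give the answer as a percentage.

23.0498%

By sibling attribution (R3), Ha-eun Kowalski is treated as also owning Luis Kowalski's interest in Brightpath Pharma AG, giving 23% + 74% = 97%.
By sibling attribution (R3), Ha-eun Kowalski is treated as also owning Luis Kowalski's interest in Oakhollow Industries Corp, giving 25% + 45% = 70%.
Chain via Brightpath Pharma AG → Vantage Group plc (R1): 97% × 62% × 23% = 13.8322% of Pinebrook Shipping BV.
Chain via Oakhollow Industries Corp. → Wildmere Services GmbH (R1): 70% × 51% × 25% = 8.925% of Pinebrook Shipping BV.
Chain via Redpoint Manufacturing Inc. → Northgate Foods Inc. (R1): 7% × 22% × 19% = 0.2926% of Pinebrook Shipping BV.
Aggregating (R2): 13.8322% + 8.925% + 0.2926% = 23.0498%.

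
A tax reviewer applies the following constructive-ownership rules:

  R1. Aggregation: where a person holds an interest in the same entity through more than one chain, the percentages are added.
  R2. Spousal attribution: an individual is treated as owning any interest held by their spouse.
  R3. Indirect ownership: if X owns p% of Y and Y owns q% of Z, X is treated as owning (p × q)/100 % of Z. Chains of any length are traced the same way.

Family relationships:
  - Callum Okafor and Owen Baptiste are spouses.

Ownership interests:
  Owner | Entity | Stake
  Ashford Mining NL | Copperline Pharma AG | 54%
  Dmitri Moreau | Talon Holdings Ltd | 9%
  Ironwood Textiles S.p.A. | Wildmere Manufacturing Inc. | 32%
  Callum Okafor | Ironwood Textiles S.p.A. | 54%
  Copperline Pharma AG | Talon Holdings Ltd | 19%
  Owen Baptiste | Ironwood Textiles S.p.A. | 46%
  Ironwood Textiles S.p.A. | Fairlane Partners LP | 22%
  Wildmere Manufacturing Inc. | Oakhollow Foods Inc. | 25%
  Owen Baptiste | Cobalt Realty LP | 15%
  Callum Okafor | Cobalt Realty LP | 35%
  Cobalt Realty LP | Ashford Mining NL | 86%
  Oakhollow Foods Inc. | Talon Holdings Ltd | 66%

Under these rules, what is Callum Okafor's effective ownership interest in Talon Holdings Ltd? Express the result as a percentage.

9.6918%

By spousal attribution (R2), Callum Okafor is treated as also owning Owen Baptiste's interest in Cobalt Realty LP, giving 35% + 15% = 50%.
By spousal attribution (R2), Callum Okafor is treated as also owning Owen Baptiste's interest in Ironwood Textiles S.p.A, giving 54% + 46% = 100%.
Chain via Cobalt Realty LP → Ashford Mining NL → Copperline Pharma AG (R3): 50% × 86% × 54% × 19% = 4.4118% of Talon Holdings Ltd.
Chain via Ironwood Textiles S.p.A. → Wildmere Manufacturing Inc. → Oakhollow Foods Inc. (R3): 100% × 32% × 25% × 66% = 5.28% of Talon Holdings Ltd.
Aggregating (R1): 4.4118% + 5.28% = 9.6918%.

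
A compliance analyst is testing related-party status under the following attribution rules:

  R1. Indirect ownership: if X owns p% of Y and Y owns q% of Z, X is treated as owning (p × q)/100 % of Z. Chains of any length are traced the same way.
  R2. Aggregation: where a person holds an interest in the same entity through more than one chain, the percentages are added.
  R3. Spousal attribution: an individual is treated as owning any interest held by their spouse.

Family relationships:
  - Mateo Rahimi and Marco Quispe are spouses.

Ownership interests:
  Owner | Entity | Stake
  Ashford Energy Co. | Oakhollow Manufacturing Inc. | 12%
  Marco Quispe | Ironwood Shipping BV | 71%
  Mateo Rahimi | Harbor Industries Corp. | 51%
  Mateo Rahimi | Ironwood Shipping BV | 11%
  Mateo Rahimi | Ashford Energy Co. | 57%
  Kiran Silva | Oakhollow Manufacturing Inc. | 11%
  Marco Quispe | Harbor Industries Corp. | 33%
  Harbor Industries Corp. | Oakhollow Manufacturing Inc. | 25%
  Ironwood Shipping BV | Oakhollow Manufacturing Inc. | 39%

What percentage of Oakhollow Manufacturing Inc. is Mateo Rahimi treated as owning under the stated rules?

59.82%

By spousal attribution (R3), Mateo Rahimi is treated as also owning Marco Quispe's interest in Ironwood Shipping BV, giving 11% + 71% = 82%.
By spousal attribution (R3), Mateo Rahimi is treated as also owning Marco Quispe's interest in Harbor Industries Corp, giving 51% + 33% = 84%.
Chain via Ironwood Shipping BV (R1): 82% × 39% = 31.98% of Oakhollow Manufacturing Inc.
Chain via Harbor Industries Corp. (R1): 84% × 25% = 21% of Oakhollow Manufacturing Inc.
Chain via Ashford Energy Co. (R1): 57% × 12% = 6.84% of Oakhollow Manufacturing Inc.
Aggregating (R2): 31.98% + 21% + 6.84% = 59.82%.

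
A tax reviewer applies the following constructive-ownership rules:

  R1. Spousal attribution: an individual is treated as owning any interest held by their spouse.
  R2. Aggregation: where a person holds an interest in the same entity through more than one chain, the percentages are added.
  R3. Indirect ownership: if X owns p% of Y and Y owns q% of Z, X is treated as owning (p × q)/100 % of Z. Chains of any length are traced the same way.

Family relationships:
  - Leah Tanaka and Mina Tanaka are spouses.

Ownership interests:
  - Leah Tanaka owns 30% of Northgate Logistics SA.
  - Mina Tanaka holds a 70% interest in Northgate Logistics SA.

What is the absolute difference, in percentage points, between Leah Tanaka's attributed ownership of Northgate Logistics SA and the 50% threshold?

50

By spousal attribution (R1), Leah Tanaka is treated as also owning Mina Tanaka's interest in Northgate Logistics SA, giving 30% + 70% = 100%.
Direct interest in Northgate Logistics SA: 100%.
100% exceeds the 50% threshold by 50 percentage points.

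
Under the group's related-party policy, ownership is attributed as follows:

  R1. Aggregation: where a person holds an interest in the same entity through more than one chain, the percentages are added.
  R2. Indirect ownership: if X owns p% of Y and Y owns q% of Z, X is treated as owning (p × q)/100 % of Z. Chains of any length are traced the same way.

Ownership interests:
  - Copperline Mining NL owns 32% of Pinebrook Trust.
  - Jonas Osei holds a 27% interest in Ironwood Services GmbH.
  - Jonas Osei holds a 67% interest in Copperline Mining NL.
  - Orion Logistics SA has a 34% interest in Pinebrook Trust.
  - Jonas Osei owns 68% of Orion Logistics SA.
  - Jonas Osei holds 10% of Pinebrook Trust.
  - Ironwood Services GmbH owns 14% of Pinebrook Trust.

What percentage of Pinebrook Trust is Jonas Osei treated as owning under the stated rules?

58.34%

Chain via Copperline Mining NL (R2): 67% × 32% = 21.44% of Pinebrook Trust.
Chain via Ironwood Services GmbH (R2): 27% × 14% = 3.78% of Pinebrook Trust.
Chain via Orion Logistics SA (R2): 68% × 34% = 23.12% of Pinebrook Trust.
Direct interest in Pinebrook Trust: 10%.
Aggregating (R1): 21.44% + 3.78% + 23.12% + 10% = 58.34%.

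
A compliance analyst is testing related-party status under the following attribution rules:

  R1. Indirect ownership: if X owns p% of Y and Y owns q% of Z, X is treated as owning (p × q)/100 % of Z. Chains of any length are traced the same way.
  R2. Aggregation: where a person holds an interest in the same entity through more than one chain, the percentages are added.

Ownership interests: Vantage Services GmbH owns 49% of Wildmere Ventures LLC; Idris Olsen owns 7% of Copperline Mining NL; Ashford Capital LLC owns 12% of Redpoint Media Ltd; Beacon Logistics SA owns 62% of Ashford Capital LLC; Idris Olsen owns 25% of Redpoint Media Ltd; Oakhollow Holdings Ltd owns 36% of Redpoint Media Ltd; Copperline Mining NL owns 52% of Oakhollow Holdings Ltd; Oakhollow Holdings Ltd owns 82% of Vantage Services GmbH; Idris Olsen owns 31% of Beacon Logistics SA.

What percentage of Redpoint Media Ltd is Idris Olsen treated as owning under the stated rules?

28.6168%

Chain via Beacon Logistics SA → Ashford Capital LLC (R1): 31% × 62% × 12% = 2.3064% of Redpoint Media Ltd.
Chain via Copperline Mining NL → Oakhollow Holdings Ltd (R1): 7% × 52% × 36% = 1.3104% of Redpoint Media Ltd.
Direct interest in Redpoint Media Ltd: 25%.
Aggregating (R2): 2.3064% + 1.3104% + 25% = 28.6168%.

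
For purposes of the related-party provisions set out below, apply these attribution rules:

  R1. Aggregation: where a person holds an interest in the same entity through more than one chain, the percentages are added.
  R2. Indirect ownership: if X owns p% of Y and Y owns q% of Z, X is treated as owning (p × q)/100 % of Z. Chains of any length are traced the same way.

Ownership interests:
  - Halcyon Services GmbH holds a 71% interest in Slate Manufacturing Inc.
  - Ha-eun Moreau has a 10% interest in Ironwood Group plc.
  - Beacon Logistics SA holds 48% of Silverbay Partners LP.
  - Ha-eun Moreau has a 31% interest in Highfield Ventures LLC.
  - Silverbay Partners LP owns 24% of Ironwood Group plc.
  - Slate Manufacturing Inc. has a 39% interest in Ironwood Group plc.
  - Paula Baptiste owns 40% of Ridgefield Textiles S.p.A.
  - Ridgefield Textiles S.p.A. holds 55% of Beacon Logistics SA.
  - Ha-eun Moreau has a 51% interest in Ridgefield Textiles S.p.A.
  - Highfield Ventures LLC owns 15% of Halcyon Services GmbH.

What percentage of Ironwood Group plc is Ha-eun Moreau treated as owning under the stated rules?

Chain via Highfield Ventures LLC → Halcyon Services GmbH → Slate Manufacturing Inc. (R2): 31% × 15% × 71% × 39% = 1.287585% of Ironwood Group plc.
Chain via Ridgefield Textiles S.p.A. → Beacon Logistics SA → Silverbay Partners LP (R2): 51% × 55% × 48% × 24% = 3.23136% of Ironwood Group plc.
Direct interest in Ironwood Group plc: 10%.
Aggregating (R1): 1.287585% + 3.23136% + 10% = 14.518945%.

14.518945%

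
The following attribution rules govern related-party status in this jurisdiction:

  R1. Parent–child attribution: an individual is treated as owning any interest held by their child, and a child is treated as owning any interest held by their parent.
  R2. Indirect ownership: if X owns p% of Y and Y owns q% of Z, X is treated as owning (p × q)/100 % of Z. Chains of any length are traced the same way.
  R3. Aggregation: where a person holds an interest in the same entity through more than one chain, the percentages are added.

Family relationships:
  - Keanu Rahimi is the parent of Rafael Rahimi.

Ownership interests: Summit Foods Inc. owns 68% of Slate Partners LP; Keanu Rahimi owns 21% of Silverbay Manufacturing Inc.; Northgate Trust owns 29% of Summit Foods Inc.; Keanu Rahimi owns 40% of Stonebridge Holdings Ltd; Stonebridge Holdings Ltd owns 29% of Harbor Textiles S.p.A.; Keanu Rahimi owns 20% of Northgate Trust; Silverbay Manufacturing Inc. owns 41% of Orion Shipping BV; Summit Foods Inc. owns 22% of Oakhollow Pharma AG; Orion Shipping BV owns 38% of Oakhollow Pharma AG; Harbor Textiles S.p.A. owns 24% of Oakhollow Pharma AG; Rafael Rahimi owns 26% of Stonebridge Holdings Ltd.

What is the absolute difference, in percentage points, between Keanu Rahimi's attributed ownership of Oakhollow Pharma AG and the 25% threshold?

15.8586

By parent–child attribution (R1), Keanu Rahimi is treated as also owning Rafael Rahimi's interest in Stonebridge Holdings Ltd, giving 40% + 26% = 66%.
Chain via Stonebridge Holdings Ltd → Harbor Textiles S.p.A. (R2): 66% × 29% × 24% = 4.5936% of Oakhollow Pharma AG.
Chain via Silverbay Manufacturing Inc. → Orion Shipping BV (R2): 21% × 41% × 38% = 3.2718% of Oakhollow Pharma AG.
Chain via Northgate Trust → Summit Foods Inc. (R2): 20% × 29% × 22% = 1.276% of Oakhollow Pharma AG.
Aggregating (R3): 4.5936% + 3.2718% + 1.276% = 9.1414%.
9.1414% falls short of the 25% threshold by 15.8586 percentage points.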